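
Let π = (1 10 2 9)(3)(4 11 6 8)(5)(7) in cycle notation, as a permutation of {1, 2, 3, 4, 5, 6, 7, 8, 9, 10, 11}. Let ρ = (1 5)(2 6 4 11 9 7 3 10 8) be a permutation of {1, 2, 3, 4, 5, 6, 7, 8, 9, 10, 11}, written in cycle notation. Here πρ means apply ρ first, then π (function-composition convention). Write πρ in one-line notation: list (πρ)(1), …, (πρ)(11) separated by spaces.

Chase each element through ρ then π: 1 → 5 → 5; 2 → 6 → 8; 3 → 10 → 2; 4 → 11 → 6; 5 → 1 → 10; 6 → 4 → 11; 7 → 3 → 3; 8 → 2 → 9; 9 → 7 → 7; 10 → 8 → 4; 11 → 9 → 1.
So πρ in one-line form is 5 8 2 6 10 11 3 9 7 4 1.

5 8 2 6 10 11 3 9 7 4 1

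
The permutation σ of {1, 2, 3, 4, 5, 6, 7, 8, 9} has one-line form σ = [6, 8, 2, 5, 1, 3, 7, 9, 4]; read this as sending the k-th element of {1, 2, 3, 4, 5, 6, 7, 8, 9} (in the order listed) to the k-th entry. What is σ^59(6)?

Tracing 6 → 3 → … returns to 6 after 8 steps, so 6 lies in an 8-cycle (1 6 3 2 8 9 4 5).
Powers repeat with period 8 on this cycle, and 59 mod 8 = 3, so σ^59(6) = σ^3(6).
Stepping 3 places around the cycle: 6 → 3 → 2 → 8.

8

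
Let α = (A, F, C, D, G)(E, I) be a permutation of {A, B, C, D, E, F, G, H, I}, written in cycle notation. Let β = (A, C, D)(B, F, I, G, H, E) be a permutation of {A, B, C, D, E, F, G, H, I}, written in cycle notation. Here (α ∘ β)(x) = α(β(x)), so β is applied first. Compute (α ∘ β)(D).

F

(α ∘ β)(D) = α(β(D)). β(D) = A, then α(A) = F. So (α ∘ β)(D) = F.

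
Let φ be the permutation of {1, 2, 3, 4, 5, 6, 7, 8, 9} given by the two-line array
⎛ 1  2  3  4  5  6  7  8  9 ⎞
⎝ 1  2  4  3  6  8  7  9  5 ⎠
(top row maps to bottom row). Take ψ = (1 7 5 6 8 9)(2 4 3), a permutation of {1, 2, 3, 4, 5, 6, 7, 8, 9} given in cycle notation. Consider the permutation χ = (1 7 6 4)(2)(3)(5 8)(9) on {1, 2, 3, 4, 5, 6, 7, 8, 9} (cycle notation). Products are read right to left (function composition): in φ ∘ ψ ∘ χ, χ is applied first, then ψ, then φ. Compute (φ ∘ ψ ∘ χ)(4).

Apply the permutations in order: χ(4) = 1, then ψ(1) = 7, then φ(7) = 7. So (φ ∘ ψ ∘ χ)(4) = 7.

7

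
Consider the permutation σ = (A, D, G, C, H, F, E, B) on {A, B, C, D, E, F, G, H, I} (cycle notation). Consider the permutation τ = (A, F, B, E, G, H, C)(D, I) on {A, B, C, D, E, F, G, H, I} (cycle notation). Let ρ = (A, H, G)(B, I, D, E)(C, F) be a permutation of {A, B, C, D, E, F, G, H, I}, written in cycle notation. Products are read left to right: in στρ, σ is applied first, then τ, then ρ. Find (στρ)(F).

Chase F: σ(F) = E; τ(E) = G; ρ(G) = A. Hence (στρ)(F) = A.

A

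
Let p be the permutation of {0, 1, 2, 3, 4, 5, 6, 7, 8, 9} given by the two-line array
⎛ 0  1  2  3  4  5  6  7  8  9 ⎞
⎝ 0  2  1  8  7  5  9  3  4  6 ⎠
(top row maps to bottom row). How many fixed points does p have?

2

The fixed points (elements with p(x) = x) are {0, 5}, so there are 2.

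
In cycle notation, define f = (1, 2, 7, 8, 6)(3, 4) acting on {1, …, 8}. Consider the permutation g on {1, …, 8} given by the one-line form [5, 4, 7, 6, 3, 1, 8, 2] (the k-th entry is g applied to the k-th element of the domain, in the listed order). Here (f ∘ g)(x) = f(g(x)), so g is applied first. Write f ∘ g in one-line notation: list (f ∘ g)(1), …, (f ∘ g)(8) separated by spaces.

Chase each element through g then f: 1 → 5 → 5; 2 → 4 → 3; 3 → 7 → 8; 4 → 6 → 1; 5 → 3 → 4; 6 → 1 → 2; 7 → 8 → 6; 8 → 2 → 7.
Collecting the images, f ∘ g = [5 3 8 1 4 2 6 7].

5 3 8 1 4 2 6 7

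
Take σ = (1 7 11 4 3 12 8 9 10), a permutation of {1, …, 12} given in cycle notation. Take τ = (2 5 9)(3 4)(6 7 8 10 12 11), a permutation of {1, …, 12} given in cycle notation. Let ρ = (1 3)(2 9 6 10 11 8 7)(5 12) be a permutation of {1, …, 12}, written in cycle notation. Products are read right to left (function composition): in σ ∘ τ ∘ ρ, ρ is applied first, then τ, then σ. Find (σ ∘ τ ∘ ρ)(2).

Apply the permutations in order: ρ(2) = 9, then τ(9) = 2, then σ(2) = 2. So (σ ∘ τ ∘ ρ)(2) = 2.

2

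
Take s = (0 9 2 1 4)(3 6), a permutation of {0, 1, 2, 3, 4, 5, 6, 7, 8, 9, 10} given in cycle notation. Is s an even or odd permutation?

The cycle lengths are 5, 2, 1, 1, 1, 1.
A cycle is odd iff its length is even; s has 1 even-length cycle, so sgn(s) = (−1)^1 and s is odd.

odd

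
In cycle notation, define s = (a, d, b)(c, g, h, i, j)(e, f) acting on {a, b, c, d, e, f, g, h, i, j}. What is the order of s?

The disjoint cycles have lengths 5, 3, 2.
The order is lcm(5, 3, 2) = 30.

30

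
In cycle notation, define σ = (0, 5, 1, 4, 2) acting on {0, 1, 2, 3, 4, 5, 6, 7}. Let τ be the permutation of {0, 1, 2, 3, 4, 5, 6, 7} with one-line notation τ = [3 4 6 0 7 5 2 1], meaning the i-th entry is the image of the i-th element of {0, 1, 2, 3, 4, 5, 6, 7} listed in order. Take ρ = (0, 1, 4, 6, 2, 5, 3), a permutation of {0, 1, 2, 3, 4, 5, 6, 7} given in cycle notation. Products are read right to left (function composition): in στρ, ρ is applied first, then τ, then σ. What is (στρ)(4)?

Chase 4: ρ(4) = 6; τ(6) = 2; σ(2) = 0. Hence (στρ)(4) = 0.

0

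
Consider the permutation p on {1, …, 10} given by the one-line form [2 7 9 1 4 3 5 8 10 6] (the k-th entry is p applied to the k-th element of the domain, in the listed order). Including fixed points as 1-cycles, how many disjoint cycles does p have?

3

The cycle decomposition is (1 2 7 5 4)(3 9 10 6)(8), which has 3 cycles (counting 1-cycles).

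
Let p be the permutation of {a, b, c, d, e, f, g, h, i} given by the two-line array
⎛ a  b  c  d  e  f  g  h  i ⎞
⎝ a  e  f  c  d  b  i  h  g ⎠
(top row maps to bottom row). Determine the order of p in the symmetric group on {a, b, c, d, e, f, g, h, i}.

10

Writing p as disjoint cycles, the cycle lengths are 5, 2, 1, 1.
Since disjoint cycles commute, ord(p) = lcm(5, 2) = 10.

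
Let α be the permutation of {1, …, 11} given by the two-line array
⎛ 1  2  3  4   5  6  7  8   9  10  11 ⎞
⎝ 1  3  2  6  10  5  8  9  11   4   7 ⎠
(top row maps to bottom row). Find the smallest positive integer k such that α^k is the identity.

4

The disjoint-cycle form of α has cycle lengths 4, 4, 2, 1.
The order is lcm(4, 4, 2) = 4.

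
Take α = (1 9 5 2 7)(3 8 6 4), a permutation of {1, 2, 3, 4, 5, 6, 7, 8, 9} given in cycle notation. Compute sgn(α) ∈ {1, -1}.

-1

The cycle lengths are 5, 4.
A cycle is odd iff its length is even; α has 1 even-length cycle, so sgn(α) = (−1)^1 and α is odd.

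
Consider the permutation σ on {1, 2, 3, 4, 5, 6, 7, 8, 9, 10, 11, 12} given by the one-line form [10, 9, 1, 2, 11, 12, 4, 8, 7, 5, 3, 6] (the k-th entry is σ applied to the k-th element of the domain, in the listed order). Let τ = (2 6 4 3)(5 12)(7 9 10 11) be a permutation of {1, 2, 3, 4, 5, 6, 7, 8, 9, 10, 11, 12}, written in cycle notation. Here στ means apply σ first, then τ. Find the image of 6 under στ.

(στ)(6) = τ(σ(6)). σ(6) = 12, then τ(12) = 5. So (στ)(6) = 5.

5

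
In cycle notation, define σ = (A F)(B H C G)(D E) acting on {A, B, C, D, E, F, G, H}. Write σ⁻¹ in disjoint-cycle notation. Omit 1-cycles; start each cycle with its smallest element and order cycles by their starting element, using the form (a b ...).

(A F)(B G C H)(D E)

The inverse reverses each cycle.
Reversing each cycle of σ and rotating so the smallest element leads gives (A F)(B G C H)(D E).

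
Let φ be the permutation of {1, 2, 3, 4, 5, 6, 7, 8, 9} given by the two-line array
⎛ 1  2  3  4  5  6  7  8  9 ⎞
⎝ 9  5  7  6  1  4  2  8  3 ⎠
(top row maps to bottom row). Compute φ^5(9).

Tracing 9 → 3 → … returns to 9 after 6 steps, so 9 lies in a 6-cycle (1, 9, 3, 7, 2, 5).
Stepping 5 places around the cycle: 9 → 3 → 7 → 2 → 5 → 1.

1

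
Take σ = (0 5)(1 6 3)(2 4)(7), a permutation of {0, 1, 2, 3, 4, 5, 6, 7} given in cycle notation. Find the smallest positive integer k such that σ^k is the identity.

The disjoint cycles have lengths 3, 2, 2, 1.
The order is lcm(3, 2, 2) = 6.

6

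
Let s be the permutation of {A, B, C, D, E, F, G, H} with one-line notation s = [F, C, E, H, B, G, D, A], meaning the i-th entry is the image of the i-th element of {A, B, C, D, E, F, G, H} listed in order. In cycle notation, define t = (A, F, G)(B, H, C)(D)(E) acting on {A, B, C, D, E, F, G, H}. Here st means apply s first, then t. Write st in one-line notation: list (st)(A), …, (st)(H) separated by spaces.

G B E C H A D F

(st)(x) = t(s(x)). Computing each image: t(s(A)) = t(F) = G, t(s(B)) = t(C) = B, t(s(C)) = t(E) = E, t(s(D)) = t(H) = C, t(s(E)) = t(B) = H, t(s(F)) = t(G) = A, t(s(G)) = t(D) = D, t(s(H)) = t(A) = F.
Hence st = [G B E C H A D F].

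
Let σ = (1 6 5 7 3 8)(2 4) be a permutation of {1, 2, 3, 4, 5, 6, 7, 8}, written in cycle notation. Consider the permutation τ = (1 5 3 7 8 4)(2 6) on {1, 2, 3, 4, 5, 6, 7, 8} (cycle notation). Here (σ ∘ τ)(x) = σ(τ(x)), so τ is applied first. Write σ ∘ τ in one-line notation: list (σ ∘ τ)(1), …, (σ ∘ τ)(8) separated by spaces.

7 5 3 6 8 4 1 2

(σ ∘ τ)(x) = σ(τ(x)). Computing each image: σ(τ(1)) = σ(5) = 7, σ(τ(2)) = σ(6) = 5, σ(τ(3)) = σ(7) = 3, σ(τ(4)) = σ(1) = 6, σ(τ(5)) = σ(3) = 8, σ(τ(6)) = σ(2) = 4, σ(τ(7)) = σ(8) = 1, σ(τ(8)) = σ(4) = 2.
Hence σ ∘ τ = [7 5 3 6 8 4 1 2].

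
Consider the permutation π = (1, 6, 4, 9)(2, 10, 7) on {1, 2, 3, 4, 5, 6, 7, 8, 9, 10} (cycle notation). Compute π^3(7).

7 lies in the 3-cycle (2, 10, 7).
Since the cycle has length 3, π^3 acts on it the same as π^0 (3 mod 3 = 0).
So π^3(7) = 7.

7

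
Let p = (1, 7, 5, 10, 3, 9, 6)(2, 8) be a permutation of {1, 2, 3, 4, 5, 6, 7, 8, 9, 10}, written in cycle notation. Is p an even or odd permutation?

odd

The cycle lengths are 7, 2, 1.
A cycle of length ℓ contributes ℓ−1 transpositions, so p is a product of 6 + 1 = 7 transpositions — odd.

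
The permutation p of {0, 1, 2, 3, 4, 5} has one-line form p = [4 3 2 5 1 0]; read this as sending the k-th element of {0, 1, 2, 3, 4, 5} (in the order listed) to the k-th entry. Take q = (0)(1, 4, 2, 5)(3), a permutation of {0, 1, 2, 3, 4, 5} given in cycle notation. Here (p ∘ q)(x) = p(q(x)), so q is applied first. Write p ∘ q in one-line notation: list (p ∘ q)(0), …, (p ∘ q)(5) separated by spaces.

(p ∘ q)(x) = p(q(x)). Computing each image: p(q(0)) = p(0) = 4, p(q(1)) = p(4) = 1, p(q(2)) = p(5) = 0, p(q(3)) = p(3) = 5, p(q(4)) = p(2) = 2, p(q(5)) = p(1) = 3.
Hence p ∘ q = [4 1 0 5 2 3].

4 1 0 5 2 3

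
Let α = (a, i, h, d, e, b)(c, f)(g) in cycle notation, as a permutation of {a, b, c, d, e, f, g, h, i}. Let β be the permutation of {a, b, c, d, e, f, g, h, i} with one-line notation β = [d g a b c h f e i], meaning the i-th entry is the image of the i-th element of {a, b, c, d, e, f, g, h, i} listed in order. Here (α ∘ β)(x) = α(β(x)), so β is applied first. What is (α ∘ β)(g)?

c

(α ∘ β)(g) = α(β(g)). β(g) = f, then α(f) = c. So (α ∘ β)(g) = c.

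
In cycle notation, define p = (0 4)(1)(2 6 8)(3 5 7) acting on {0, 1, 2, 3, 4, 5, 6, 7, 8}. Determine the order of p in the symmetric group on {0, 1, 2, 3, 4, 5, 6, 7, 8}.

The cycle type of p is (3, 3, 2, 1).
Since disjoint cycles commute, ord(p) = lcm(3, 3, 2) = 6.

6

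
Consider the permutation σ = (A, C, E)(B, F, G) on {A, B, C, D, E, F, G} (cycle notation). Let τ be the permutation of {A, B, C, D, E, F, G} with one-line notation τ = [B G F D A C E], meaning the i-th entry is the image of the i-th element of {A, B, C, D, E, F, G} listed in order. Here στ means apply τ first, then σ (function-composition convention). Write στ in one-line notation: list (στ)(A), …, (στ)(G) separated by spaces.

F B G D C E A

(στ)(x) = σ(τ(x)). Computing each image: σ(τ(A)) = σ(B) = F, σ(τ(B)) = σ(G) = B, σ(τ(C)) = σ(F) = G, σ(τ(D)) = σ(D) = D, σ(τ(E)) = σ(A) = C, σ(τ(F)) = σ(C) = E, σ(τ(G)) = σ(E) = A.
Hence στ = [F B G D C E A].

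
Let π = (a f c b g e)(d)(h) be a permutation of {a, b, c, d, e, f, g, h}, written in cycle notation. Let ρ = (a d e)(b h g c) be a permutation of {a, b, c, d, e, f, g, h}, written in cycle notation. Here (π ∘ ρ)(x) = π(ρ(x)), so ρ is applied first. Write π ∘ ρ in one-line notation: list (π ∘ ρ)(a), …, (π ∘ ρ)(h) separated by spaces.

d h g a f c b e

Chase each element through ρ then π: a → d → d; b → h → h; c → b → g; d → e → a; e → a → f; f → f → c; g → c → b; h → g → e.
Collecting the images, π ∘ ρ = [d h g a f c b e].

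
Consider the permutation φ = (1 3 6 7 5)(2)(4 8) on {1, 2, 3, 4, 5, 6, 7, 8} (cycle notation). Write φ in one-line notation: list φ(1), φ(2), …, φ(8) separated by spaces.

3 2 6 8 1 7 5 4

Reading each image from the cycles: 1→3, 2→2, 3→6, 4→8, 5→1, 6→7, 7→5, 8→4.
Listing these in domain order gives 3 2 6 8 1 7 5 4.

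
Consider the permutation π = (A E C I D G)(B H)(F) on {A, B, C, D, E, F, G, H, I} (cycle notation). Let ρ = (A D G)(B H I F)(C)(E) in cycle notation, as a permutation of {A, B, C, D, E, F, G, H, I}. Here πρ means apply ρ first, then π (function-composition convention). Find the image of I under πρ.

First apply ρ: ρ(I) = F, then π(F) = F. Thus (πρ)(I) = F.

F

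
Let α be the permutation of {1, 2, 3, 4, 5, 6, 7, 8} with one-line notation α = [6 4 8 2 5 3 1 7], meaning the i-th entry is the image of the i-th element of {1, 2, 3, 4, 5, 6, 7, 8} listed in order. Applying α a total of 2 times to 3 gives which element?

Tracing 3 → 8 → … returns to 3 after 5 steps, so 3 lies in a 5-cycle (1, 6, 3, 8, 7).
Stepping 2 places around the cycle: 3 → 8 → 7.

7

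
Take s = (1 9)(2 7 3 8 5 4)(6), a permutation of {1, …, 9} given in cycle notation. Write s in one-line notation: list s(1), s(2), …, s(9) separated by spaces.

9 7 8 2 4 6 3 5 1

Reading each image from the cycles: 1→9, 2→7, 3→8, 4→2, 5→4, 6→6, 7→3, 8→5, 9→1.
Listing these in domain order gives 9 7 8 2 4 6 3 5 1.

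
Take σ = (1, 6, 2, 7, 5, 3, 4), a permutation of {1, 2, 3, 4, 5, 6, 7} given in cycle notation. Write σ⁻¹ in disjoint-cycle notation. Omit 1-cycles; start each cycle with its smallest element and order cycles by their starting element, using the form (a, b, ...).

If σ sends a → b within a cycle, σ⁻¹ sends b → a; equivalently, reverse each cycle.
Reversing each cycle of σ and rotating so the smallest element leads gives (1, 4, 3, 5, 7, 2, 6).

(1, 4, 3, 5, 7, 2, 6)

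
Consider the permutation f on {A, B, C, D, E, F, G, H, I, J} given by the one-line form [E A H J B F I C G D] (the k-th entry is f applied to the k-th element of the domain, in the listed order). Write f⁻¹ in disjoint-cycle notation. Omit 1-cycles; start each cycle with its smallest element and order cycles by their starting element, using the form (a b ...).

First write f in disjoint cycles: (A E B)(C H)(D J)(G I).
The inverse reverses every cycle; in canonical form, f⁻¹ = (A B E)(C H)(D J)(G I).

(A B E)(C H)(D J)(G I)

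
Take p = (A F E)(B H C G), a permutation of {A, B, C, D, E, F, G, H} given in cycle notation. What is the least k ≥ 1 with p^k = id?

The cycle type of p is (4, 3, 1).
Since disjoint cycles commute, ord(p) = lcm(4, 3) = 12.

12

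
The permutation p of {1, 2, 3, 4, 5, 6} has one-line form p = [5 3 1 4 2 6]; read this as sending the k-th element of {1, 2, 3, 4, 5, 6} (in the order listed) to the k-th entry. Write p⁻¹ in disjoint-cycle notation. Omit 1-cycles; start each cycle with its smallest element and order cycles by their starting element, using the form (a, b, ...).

(1, 3, 2, 5)

First write p in disjoint cycles: (1, 5, 2, 3).
The inverse reverses every cycle; in canonical form, p⁻¹ = (1, 3, 2, 5).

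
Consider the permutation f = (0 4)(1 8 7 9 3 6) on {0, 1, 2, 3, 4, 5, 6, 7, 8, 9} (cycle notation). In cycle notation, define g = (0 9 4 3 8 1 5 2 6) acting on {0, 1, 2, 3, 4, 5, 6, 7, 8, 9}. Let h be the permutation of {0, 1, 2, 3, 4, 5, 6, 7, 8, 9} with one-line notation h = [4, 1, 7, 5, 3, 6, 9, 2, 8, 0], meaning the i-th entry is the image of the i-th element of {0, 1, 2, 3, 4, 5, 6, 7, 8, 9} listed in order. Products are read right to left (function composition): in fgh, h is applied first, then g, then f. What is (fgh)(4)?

(fgh)(4) = f(g(h(4))). h(4) = 3, then g(3) = 8, then f(8) = 7, so the result is 7.

7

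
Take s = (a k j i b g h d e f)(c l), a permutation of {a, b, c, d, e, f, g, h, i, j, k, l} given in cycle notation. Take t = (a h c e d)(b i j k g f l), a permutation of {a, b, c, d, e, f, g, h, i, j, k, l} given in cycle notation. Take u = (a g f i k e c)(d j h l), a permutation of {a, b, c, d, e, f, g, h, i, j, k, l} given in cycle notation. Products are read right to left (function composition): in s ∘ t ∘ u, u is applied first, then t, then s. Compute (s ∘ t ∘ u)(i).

(s ∘ t ∘ u)(i) = s(t(u(i))). u(i) = k, then t(k) = g, then s(g) = h, so the result is h.

h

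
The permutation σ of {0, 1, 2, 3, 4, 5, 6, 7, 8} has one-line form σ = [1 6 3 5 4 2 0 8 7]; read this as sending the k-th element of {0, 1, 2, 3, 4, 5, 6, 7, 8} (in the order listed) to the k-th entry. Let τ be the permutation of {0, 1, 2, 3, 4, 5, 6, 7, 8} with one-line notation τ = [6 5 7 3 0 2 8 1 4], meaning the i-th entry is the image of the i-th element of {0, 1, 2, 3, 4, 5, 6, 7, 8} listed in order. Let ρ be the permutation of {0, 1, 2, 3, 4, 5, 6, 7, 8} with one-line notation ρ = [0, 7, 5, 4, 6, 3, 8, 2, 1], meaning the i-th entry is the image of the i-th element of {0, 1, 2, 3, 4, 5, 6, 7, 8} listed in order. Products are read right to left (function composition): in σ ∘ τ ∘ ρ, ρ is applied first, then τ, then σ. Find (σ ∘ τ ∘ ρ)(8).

2

Apply the permutations in order: ρ(8) = 1, then τ(1) = 5, then σ(5) = 2. So (σ ∘ τ ∘ ρ)(8) = 2.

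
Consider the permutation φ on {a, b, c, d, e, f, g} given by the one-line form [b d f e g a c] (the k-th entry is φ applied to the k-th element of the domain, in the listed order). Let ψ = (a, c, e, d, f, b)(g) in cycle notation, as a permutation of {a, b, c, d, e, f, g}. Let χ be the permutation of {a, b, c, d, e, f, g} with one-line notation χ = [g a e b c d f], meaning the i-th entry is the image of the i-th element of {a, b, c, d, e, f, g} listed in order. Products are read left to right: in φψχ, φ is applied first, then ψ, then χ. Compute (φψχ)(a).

g

Chase a: φ(a) = b; ψ(b) = a; χ(a) = g. Hence (φψχ)(a) = g.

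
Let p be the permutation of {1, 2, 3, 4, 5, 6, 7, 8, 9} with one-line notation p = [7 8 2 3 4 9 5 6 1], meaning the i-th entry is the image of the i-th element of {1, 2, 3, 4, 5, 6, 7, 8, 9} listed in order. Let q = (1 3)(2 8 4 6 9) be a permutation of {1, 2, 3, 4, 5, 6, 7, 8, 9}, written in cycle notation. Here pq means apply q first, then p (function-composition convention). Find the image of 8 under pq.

3

(pq)(8) = p(q(8)). q(8) = 4, then p(4) = 3. So (pq)(8) = 3.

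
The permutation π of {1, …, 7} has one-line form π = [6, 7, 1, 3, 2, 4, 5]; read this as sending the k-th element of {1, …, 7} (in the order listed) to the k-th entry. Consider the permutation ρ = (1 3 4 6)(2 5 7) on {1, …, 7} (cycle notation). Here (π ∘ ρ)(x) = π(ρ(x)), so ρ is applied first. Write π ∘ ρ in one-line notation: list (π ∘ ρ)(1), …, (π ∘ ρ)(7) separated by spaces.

1 2 3 4 5 6 7

Chase each element through ρ then π: 1 → 3 → 1; 2 → 5 → 2; 3 → 4 → 3; 4 → 6 → 4; 5 → 7 → 5; 6 → 1 → 6; 7 → 2 → 7.
So π ∘ ρ in one-line form is 1 2 3 4 5 6 7.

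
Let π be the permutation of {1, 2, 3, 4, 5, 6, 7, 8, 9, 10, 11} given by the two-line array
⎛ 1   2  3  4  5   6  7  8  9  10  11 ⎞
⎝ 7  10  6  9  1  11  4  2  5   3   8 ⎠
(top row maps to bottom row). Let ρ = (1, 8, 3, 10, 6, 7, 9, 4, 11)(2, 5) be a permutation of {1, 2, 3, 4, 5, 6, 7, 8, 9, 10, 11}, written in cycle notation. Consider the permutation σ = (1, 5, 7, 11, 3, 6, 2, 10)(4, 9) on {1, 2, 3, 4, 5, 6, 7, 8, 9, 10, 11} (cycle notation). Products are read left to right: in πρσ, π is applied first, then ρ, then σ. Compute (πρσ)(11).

Apply the permutations in order: π(11) = 8, then ρ(8) = 3, then σ(3) = 6. So (πρσ)(11) = 6.

6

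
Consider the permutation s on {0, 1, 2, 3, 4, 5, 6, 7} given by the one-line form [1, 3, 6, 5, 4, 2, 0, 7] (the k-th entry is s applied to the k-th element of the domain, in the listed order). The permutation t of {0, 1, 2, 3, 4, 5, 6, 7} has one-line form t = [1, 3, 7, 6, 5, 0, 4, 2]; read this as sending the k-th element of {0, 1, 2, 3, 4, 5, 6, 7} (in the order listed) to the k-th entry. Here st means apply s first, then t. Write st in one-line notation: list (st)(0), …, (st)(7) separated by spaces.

(st)(x) = t(s(x)). Computing each image: t(s(0)) = t(1) = 3, t(s(1)) = t(3) = 6, t(s(2)) = t(6) = 4, t(s(3)) = t(5) = 0, t(s(4)) = t(4) = 5, t(s(5)) = t(2) = 7, t(s(6)) = t(0) = 1, t(s(7)) = t(7) = 2.
Hence st = [3 6 4 0 5 7 1 2].

3 6 4 0 5 7 1 2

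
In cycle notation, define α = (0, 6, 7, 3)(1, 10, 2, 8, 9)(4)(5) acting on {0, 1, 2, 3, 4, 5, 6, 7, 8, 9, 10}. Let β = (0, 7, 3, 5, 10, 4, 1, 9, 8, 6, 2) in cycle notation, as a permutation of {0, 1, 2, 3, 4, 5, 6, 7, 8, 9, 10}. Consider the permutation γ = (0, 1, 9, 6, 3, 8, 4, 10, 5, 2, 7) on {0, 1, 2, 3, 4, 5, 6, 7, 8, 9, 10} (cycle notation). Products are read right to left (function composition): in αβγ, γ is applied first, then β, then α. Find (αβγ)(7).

Chase 7: γ(7) = 0; β(0) = 7; α(7) = 3. Hence (αβγ)(7) = 3.

3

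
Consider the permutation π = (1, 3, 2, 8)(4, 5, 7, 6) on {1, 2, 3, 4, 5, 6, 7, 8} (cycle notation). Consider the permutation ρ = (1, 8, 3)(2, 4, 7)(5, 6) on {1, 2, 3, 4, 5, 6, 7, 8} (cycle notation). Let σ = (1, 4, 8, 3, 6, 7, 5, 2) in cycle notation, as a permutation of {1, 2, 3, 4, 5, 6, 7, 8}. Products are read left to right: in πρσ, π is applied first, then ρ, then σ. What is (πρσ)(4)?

Apply the permutations in order: π(4) = 5, then ρ(5) = 6, then σ(6) = 7. So (πρσ)(4) = 7.

7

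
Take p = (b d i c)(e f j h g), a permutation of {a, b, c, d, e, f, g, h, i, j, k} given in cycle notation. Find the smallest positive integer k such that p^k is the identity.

The disjoint cycles have lengths 5, 4, 1, 1.
The order is lcm(5, 4) = 20.

20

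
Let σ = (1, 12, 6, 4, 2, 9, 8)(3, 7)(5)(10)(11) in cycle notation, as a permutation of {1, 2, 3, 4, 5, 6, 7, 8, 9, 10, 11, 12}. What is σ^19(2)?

6

2 lies in the 7-cycle (1, 12, 6, 4, 2, 9, 8).
Powers repeat with period 7 on this cycle, and 19 mod 7 = 5, so σ^19(2) = σ^5(2).
Advancing 5 steps from 2: 2 → 9 → 8 → 1 → 12 → 6.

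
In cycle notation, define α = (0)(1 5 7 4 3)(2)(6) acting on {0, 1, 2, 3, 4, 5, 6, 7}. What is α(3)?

Within (1 5 7 4 3), 3 ↦ 1.

1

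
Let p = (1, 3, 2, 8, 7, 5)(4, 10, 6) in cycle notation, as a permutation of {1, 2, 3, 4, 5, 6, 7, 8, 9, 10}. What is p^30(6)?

6

6 lies in the 3-cycle (4, 10, 6).
On a 3-cycle, p^3 is the identity, so p^30 = p^0 there (30 ≡ 0 mod 3).
So p^30(6) = 6.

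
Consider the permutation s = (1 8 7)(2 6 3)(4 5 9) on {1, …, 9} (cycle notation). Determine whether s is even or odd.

even

The cycle lengths are 3, 3, 3.
A cycle of length ℓ contributes ℓ−1 transpositions, so s is a product of 2 + 2 + 2 = 6 transpositions — even.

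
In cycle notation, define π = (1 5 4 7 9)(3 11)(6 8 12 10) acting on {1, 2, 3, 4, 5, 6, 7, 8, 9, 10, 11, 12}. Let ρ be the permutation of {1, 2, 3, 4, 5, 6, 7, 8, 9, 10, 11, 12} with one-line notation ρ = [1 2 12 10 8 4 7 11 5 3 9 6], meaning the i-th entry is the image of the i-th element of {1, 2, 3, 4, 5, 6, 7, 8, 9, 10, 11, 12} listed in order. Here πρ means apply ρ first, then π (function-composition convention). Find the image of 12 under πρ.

(πρ)(12) = π(ρ(12)). ρ(12) = 6, then π(6) = 8. So (πρ)(12) = 8.

8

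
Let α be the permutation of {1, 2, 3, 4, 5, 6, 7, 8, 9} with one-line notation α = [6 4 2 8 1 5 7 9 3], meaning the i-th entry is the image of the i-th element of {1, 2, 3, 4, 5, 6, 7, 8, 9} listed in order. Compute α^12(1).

1

Tracing 1 → 6 → … returns to 1 after 3 steps, so 1 lies in a 3-cycle (1 6 5).
On a 3-cycle, α^3 is the identity, so α^12 = α^0 there (12 ≡ 0 mod 3).
So α^12(1) = 1.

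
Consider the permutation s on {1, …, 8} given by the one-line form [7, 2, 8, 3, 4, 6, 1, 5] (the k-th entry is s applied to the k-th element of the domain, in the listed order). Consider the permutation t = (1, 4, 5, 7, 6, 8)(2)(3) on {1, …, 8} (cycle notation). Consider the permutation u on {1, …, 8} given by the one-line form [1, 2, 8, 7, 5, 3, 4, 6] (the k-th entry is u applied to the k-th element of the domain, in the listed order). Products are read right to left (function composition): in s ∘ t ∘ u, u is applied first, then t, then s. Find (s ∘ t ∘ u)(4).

6

Chase 4: u(4) = 7; t(7) = 6; s(6) = 6. Hence (s ∘ t ∘ u)(4) = 6.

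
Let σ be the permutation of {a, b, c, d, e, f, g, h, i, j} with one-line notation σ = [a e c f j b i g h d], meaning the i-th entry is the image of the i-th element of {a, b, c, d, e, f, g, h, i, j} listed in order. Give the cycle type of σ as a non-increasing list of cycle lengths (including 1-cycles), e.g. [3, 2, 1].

[5, 3, 1, 1]

The disjoint cycles are (a)(b e j d f)(c)(g i h), with lengths 5, 3, 1, 1 in non-increasing order.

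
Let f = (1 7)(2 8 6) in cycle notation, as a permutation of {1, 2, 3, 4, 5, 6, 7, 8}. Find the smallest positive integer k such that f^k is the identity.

6

The disjoint cycles have lengths 3, 2, 1, 1, 1.
The order of f is the least common multiple of its cycle lengths: lcm(3, 2) = 6.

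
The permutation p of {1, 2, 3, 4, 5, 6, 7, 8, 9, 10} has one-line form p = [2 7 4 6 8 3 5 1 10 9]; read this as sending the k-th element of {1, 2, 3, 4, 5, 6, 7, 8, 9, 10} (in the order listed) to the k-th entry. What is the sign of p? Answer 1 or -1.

In disjoint-cycle form the cycle lengths are 5, 3, 2.
A cycle is odd iff its length is even; p has 1 even-length cycle, so sgn(p) = (−1)^1 and p is odd.

-1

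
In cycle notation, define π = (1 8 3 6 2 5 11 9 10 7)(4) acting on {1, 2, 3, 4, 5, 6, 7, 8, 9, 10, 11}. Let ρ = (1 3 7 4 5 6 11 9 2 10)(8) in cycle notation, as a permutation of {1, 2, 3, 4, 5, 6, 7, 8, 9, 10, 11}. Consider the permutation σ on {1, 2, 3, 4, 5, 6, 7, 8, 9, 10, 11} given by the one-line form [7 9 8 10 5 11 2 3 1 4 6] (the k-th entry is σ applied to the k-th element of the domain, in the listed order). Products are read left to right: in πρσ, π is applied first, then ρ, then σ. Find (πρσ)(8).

Chase 8: π(8) = 3; ρ(3) = 7; σ(7) = 2. Hence (πρσ)(8) = 2.

2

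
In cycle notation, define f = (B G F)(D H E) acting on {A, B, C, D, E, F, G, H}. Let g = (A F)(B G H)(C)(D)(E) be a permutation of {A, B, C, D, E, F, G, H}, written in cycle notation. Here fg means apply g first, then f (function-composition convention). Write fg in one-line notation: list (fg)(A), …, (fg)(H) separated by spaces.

(fg)(x) = f(g(x)). Computing each image: f(g(A)) = f(F) = B, f(g(B)) = f(G) = F, f(g(C)) = f(C) = C, f(g(D)) = f(D) = H, f(g(E)) = f(E) = D, f(g(F)) = f(A) = A, f(g(G)) = f(H) = E, f(g(H)) = f(B) = G.
Hence fg = [B F C H D A E G].

B F C H D A E G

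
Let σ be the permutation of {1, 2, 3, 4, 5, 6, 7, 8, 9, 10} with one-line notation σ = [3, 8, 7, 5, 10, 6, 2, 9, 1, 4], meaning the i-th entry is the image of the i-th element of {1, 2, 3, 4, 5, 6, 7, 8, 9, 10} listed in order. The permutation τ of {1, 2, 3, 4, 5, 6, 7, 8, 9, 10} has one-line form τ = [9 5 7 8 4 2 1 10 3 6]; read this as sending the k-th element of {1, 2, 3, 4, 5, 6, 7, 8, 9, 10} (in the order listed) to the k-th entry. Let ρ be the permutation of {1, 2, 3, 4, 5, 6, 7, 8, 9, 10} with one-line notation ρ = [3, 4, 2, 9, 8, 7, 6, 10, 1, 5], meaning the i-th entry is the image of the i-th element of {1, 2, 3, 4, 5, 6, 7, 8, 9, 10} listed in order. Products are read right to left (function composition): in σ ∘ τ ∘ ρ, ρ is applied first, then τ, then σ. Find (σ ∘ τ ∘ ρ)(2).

9

Apply the permutations in order: ρ(2) = 4, then τ(4) = 8, then σ(8) = 9. So (σ ∘ τ ∘ ρ)(2) = 9.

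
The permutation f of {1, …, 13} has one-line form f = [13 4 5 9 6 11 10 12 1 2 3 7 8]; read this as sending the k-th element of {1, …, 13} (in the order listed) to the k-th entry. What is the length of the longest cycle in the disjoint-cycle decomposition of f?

Decomposing into disjoint cycles gives (1, 13, 8, 12, 7, 10, 2, 4, 9)(3, 5, 6, 11); the longest has length 9.

9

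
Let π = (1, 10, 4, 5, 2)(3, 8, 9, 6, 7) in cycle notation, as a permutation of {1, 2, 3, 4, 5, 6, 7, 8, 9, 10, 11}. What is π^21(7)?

7 lies in the 5-cycle (3, 8, 9, 6, 7).
On a 5-cycle, π^5 is the identity, so π^21 = π^1 there (21 ≡ 1 mod 5).
Advancing 1 step from 7: 7 → 3.

3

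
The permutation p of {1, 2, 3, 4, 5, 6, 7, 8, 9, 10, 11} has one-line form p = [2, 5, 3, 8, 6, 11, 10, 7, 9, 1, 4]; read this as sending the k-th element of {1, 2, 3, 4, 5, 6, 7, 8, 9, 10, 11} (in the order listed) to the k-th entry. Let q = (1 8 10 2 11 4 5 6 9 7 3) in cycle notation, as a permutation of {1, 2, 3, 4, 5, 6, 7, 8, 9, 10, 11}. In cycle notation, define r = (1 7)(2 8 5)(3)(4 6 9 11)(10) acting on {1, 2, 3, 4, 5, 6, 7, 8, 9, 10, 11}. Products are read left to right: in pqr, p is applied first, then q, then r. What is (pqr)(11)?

Apply the permutations in order: p(11) = 4, then q(4) = 5, then r(5) = 2. So (pqr)(11) = 2.

2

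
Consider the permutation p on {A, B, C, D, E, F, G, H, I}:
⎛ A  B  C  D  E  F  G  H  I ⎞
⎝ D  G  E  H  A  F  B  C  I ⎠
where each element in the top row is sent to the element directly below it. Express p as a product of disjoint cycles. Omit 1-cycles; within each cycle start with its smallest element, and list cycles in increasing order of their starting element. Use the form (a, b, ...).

Start at A and follow images: A → D → H → C → E → A, giving the cycle (A, D, H, C, E).
Repeating from the next unused element and collecting all non-trivial cycles gives (A, D, H, C, E)(B, G).

(A, D, H, C, E)(B, G)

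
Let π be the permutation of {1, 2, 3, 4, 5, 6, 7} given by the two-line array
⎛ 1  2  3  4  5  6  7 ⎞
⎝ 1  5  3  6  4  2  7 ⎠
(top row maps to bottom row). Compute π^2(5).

Tracing 5 → 4 → … returns to 5 after 4 steps, so 5 lies in a 4-cycle (2 5 4 6).
Advancing 2 steps from 5: 5 → 4 → 6.

6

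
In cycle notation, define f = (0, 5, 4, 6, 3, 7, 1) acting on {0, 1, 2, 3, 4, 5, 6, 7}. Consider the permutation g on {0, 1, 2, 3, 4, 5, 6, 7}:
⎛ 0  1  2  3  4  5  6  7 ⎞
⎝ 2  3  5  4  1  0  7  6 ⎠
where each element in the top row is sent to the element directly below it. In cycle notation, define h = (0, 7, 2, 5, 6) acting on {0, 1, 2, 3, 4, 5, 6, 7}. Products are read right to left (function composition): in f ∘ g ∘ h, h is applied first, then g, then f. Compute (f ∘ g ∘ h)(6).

2

Chase 6: h(6) = 0; g(0) = 2; f(2) = 2. Hence (f ∘ g ∘ h)(6) = 2.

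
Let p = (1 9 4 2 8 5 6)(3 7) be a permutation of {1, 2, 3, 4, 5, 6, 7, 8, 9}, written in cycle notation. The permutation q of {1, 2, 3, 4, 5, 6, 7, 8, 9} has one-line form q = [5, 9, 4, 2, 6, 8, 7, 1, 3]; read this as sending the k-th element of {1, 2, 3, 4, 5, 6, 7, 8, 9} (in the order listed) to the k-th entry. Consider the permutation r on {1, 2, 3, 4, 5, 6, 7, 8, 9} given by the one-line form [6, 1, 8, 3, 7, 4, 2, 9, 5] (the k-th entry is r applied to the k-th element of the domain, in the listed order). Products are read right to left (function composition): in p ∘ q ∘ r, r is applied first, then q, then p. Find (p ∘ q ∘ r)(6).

(p ∘ q ∘ r)(6) = p(q(r(6))). r(6) = 4, then q(4) = 2, then p(2) = 8, so the result is 8.

8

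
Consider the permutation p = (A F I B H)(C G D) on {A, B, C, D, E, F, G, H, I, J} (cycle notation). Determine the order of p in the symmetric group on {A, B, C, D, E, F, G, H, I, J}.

The cycle type of p is (5, 3, 1, 1).
The order of p is the least common multiple of its cycle lengths: lcm(5, 3) = 15.

15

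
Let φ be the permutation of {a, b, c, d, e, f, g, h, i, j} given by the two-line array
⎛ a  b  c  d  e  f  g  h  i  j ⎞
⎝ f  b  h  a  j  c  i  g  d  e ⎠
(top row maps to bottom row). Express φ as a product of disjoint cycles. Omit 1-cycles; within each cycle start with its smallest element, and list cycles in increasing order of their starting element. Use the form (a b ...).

(a f c h g i d)(e j)

Start at a and follow images: a → f → c → h → g → i → d → a, giving the cycle (a f c h g i d).
Repeating from the next unused element and collecting all non-trivial cycles gives (a f c h g i d)(e j).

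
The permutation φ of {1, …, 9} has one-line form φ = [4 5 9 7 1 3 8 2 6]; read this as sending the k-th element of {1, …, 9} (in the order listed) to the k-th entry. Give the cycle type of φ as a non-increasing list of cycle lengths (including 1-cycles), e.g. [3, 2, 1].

[6, 3]

The disjoint cycles are (1 4 7 8 2 5)(3 9 6), with lengths 6, 3 in non-increasing order.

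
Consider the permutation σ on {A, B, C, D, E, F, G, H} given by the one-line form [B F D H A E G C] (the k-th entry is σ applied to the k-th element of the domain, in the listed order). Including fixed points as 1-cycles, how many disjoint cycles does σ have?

3

The cycle decomposition is (A B F E)(C D H)(G), which has 3 cycles (counting 1-cycles).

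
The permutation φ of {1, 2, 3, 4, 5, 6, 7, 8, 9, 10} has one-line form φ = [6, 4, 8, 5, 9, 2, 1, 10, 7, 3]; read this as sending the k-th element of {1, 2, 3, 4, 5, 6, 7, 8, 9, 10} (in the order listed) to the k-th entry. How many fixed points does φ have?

No element satisfies φ(x) = x, so there are 0 fixed points.

0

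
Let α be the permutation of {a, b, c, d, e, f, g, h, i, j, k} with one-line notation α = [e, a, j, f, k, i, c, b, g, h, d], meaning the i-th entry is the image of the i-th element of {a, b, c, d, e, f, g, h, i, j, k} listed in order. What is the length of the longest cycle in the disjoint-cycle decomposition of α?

Decomposing into disjoint cycles gives (a, e, k, d, f, i, g, c, j, h, b); the longest has length 11.

11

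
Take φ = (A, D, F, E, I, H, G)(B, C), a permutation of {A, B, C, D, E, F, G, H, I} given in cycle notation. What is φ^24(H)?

D

H lies in the 7-cycle (A, D, F, E, I, H, G).
Powers repeat with period 7 on this cycle, and 24 mod 7 = 3, so φ^24(H) = φ^3(H).
Stepping 3 places around the cycle: H → G → A → D.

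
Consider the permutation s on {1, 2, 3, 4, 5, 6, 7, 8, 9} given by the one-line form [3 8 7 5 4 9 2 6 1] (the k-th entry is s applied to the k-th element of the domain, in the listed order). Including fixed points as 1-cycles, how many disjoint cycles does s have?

The cycle decomposition is (1 3 7 2 8 6 9)(4 5), which has 2 cycles (counting 1-cycles).

2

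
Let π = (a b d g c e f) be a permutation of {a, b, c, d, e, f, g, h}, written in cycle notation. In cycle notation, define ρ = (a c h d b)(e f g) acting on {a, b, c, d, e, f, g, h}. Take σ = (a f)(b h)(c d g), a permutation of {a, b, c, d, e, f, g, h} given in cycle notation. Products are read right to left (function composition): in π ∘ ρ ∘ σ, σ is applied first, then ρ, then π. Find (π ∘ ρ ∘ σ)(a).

c

Apply the permutations in order: σ(a) = f, then ρ(f) = g, then π(g) = c. So (π ∘ ρ ∘ σ)(a) = c.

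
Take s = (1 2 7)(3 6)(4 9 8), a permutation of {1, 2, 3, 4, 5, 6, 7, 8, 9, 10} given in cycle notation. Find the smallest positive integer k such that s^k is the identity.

The disjoint cycles have lengths 3, 3, 2, 1, 1.
The order is lcm(3, 3, 2) = 6.

6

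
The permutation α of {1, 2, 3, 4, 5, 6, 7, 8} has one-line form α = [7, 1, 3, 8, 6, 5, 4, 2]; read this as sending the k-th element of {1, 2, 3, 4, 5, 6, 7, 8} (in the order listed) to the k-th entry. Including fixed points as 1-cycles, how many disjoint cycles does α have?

The cycle decomposition is (1, 7, 4, 8, 2)(3)(5, 6), which has 3 cycles (counting 1-cycles).

3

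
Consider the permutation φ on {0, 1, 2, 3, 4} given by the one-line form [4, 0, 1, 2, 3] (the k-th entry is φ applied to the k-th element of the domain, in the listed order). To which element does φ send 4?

4 is element number 5 of the domain, and entry number 5 of the one-line form is 3, so φ(4) = 3.

3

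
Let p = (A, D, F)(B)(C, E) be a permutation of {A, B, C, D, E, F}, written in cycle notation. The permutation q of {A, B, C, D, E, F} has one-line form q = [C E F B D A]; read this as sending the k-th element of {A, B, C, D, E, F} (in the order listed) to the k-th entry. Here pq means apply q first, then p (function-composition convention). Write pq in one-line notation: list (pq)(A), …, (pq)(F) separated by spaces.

(pq)(x) = p(q(x)). Computing each image: p(q(A)) = p(C) = E, p(q(B)) = p(E) = C, p(q(C)) = p(F) = A, p(q(D)) = p(B) = B, p(q(E)) = p(D) = F, p(q(F)) = p(A) = D.
Hence pq = [E C A B F D].

E C A B F D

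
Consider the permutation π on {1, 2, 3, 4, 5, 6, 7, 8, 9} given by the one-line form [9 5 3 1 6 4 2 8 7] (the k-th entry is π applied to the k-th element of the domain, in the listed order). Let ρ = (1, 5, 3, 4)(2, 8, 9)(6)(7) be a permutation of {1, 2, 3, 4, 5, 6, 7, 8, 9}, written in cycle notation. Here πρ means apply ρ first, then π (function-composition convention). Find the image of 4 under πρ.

9

(πρ)(4) = π(ρ(4)). ρ(4) = 1, then π(1) = 9. So (πρ)(4) = 9.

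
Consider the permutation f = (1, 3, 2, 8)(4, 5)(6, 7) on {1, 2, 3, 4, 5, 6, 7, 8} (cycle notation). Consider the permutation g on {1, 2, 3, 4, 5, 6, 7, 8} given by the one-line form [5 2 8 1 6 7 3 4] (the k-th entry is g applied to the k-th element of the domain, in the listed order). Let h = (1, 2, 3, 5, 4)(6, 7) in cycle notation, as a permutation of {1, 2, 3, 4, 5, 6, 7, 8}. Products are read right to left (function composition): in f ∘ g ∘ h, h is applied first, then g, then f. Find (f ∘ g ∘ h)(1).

8

(f ∘ g ∘ h)(1) = f(g(h(1))). h(1) = 2, then g(2) = 2, then f(2) = 8, so the result is 8.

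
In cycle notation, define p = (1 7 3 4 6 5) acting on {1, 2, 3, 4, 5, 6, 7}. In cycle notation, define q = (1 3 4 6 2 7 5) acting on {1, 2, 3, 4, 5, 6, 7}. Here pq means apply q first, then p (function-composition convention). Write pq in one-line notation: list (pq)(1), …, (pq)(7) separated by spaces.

Chase each element through q then p: 1 → 3 → 4; 2 → 7 → 3; 3 → 4 → 6; 4 → 6 → 5; 5 → 1 → 7; 6 → 2 → 2; 7 → 5 → 1.
Collecting the images, pq = [4 3 6 5 7 2 1].

4 3 6 5 7 2 1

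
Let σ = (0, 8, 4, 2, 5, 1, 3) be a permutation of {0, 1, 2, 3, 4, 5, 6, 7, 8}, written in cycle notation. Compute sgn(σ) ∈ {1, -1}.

1

The cycle lengths are 7, 1, 1.
A cycle is odd iff its length is even; σ has 0 even-length cycles, so sgn(σ) = (−1)^0 and σ is even.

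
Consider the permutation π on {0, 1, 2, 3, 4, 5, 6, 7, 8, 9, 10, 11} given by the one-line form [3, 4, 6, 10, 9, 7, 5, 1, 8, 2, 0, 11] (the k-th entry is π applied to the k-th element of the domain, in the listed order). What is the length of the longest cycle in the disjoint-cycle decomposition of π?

Decomposing into disjoint cycles gives (0, 3, 10)(1, 4, 9, 2, 6, 5, 7); the longest has length 7.

7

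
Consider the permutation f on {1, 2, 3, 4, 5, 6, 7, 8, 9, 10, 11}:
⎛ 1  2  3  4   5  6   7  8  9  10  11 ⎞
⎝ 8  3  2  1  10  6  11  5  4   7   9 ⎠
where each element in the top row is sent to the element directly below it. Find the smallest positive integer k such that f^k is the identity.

The disjoint-cycle form of f has cycle lengths 8, 2, 1.
The order of f is the least common multiple of its cycle lengths: lcm(8, 2) = 8.

8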